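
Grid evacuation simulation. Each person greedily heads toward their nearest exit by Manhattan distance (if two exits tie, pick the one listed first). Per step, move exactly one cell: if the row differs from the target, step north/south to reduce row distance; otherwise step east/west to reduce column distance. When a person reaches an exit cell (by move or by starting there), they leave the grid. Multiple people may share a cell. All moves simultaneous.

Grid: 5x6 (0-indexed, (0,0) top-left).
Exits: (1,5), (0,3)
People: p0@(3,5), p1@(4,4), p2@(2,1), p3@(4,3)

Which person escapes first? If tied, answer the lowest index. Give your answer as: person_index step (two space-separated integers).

Answer: 0 2

Derivation:
Step 1: p0:(3,5)->(2,5) | p1:(4,4)->(3,4) | p2:(2,1)->(1,1) | p3:(4,3)->(3,3)
Step 2: p0:(2,5)->(1,5)->EXIT | p1:(3,4)->(2,4) | p2:(1,1)->(0,1) | p3:(3,3)->(2,3)
Step 3: p0:escaped | p1:(2,4)->(1,4) | p2:(0,1)->(0,2) | p3:(2,3)->(1,3)
Step 4: p0:escaped | p1:(1,4)->(1,5)->EXIT | p2:(0,2)->(0,3)->EXIT | p3:(1,3)->(0,3)->EXIT
Exit steps: [2, 4, 4, 4]
First to escape: p0 at step 2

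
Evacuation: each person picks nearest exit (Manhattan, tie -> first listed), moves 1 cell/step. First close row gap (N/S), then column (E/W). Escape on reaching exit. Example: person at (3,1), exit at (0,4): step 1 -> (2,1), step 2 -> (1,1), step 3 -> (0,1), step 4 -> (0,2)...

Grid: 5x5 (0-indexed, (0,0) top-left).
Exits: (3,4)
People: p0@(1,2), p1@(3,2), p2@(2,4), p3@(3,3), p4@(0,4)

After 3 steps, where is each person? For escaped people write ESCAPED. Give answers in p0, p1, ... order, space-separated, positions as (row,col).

Step 1: p0:(1,2)->(2,2) | p1:(3,2)->(3,3) | p2:(2,4)->(3,4)->EXIT | p3:(3,3)->(3,4)->EXIT | p4:(0,4)->(1,4)
Step 2: p0:(2,2)->(3,2) | p1:(3,3)->(3,4)->EXIT | p2:escaped | p3:escaped | p4:(1,4)->(2,4)
Step 3: p0:(3,2)->(3,3) | p1:escaped | p2:escaped | p3:escaped | p4:(2,4)->(3,4)->EXIT

(3,3) ESCAPED ESCAPED ESCAPED ESCAPED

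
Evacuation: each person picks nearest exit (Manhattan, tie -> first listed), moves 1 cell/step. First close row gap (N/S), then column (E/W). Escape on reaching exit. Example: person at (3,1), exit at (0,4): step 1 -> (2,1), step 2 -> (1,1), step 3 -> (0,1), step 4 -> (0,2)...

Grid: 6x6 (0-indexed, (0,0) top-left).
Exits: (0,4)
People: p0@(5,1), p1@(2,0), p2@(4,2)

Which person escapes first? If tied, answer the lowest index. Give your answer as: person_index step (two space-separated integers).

Step 1: p0:(5,1)->(4,1) | p1:(2,0)->(1,0) | p2:(4,2)->(3,2)
Step 2: p0:(4,1)->(3,1) | p1:(1,0)->(0,0) | p2:(3,2)->(2,2)
Step 3: p0:(3,1)->(2,1) | p1:(0,0)->(0,1) | p2:(2,2)->(1,2)
Step 4: p0:(2,1)->(1,1) | p1:(0,1)->(0,2) | p2:(1,2)->(0,2)
Step 5: p0:(1,1)->(0,1) | p1:(0,2)->(0,3) | p2:(0,2)->(0,3)
Step 6: p0:(0,1)->(0,2) | p1:(0,3)->(0,4)->EXIT | p2:(0,3)->(0,4)->EXIT
Step 7: p0:(0,2)->(0,3) | p1:escaped | p2:escaped
Step 8: p0:(0,3)->(0,4)->EXIT | p1:escaped | p2:escaped
Exit steps: [8, 6, 6]
First to escape: p1 at step 6

Answer: 1 6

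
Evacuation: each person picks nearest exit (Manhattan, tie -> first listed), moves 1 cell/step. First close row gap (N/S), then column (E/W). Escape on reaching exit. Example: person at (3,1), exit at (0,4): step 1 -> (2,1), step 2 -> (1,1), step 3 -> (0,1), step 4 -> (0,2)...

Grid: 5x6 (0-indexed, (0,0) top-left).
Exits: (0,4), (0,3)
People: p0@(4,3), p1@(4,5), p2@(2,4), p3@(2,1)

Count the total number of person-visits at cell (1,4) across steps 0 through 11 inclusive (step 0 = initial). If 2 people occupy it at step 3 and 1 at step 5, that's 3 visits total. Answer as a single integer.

Answer: 1

Derivation:
Step 0: p0@(4,3) p1@(4,5) p2@(2,4) p3@(2,1) -> at (1,4): 0 [-], cum=0
Step 1: p0@(3,3) p1@(3,5) p2@(1,4) p3@(1,1) -> at (1,4): 1 [p2], cum=1
Step 2: p0@(2,3) p1@(2,5) p2@ESC p3@(0,1) -> at (1,4): 0 [-], cum=1
Step 3: p0@(1,3) p1@(1,5) p2@ESC p3@(0,2) -> at (1,4): 0 [-], cum=1
Step 4: p0@ESC p1@(0,5) p2@ESC p3@ESC -> at (1,4): 0 [-], cum=1
Step 5: p0@ESC p1@ESC p2@ESC p3@ESC -> at (1,4): 0 [-], cum=1
Total visits = 1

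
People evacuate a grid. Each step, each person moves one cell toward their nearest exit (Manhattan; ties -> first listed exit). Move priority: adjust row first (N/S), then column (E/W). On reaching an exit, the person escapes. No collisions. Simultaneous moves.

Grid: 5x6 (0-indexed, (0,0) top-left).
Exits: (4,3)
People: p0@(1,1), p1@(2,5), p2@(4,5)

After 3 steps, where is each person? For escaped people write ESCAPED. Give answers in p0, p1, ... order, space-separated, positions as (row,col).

Step 1: p0:(1,1)->(2,1) | p1:(2,5)->(3,5) | p2:(4,5)->(4,4)
Step 2: p0:(2,1)->(3,1) | p1:(3,5)->(4,5) | p2:(4,4)->(4,3)->EXIT
Step 3: p0:(3,1)->(4,1) | p1:(4,5)->(4,4) | p2:escaped

(4,1) (4,4) ESCAPED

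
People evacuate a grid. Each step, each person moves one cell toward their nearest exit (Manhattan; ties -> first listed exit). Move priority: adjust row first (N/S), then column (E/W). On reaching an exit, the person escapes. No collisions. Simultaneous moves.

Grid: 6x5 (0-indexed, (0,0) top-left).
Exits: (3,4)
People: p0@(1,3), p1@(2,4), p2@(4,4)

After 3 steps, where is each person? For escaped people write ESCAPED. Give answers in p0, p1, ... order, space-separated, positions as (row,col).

Step 1: p0:(1,3)->(2,3) | p1:(2,4)->(3,4)->EXIT | p2:(4,4)->(3,4)->EXIT
Step 2: p0:(2,3)->(3,3) | p1:escaped | p2:escaped
Step 3: p0:(3,3)->(3,4)->EXIT | p1:escaped | p2:escaped

ESCAPED ESCAPED ESCAPED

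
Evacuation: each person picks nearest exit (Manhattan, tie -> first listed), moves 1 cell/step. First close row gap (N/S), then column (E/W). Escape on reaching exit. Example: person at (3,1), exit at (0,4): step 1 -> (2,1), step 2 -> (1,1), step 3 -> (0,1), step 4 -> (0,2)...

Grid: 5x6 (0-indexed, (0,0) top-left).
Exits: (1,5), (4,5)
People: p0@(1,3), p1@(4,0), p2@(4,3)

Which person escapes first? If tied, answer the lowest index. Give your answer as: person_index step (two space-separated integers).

Step 1: p0:(1,3)->(1,4) | p1:(4,0)->(4,1) | p2:(4,3)->(4,4)
Step 2: p0:(1,4)->(1,5)->EXIT | p1:(4,1)->(4,2) | p2:(4,4)->(4,5)->EXIT
Step 3: p0:escaped | p1:(4,2)->(4,3) | p2:escaped
Step 4: p0:escaped | p1:(4,3)->(4,4) | p2:escaped
Step 5: p0:escaped | p1:(4,4)->(4,5)->EXIT | p2:escaped
Exit steps: [2, 5, 2]
First to escape: p0 at step 2

Answer: 0 2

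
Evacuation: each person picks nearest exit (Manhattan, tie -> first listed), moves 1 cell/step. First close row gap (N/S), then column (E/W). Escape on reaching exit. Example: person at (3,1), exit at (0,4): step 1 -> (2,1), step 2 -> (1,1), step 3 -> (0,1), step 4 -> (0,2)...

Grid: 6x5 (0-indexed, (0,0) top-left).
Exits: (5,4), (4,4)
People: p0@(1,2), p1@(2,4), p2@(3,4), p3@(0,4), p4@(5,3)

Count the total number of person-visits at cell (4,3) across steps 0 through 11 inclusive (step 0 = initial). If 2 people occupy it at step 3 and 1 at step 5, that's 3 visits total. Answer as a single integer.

Step 0: p0@(1,2) p1@(2,4) p2@(3,4) p3@(0,4) p4@(5,3) -> at (4,3): 0 [-], cum=0
Step 1: p0@(2,2) p1@(3,4) p2@ESC p3@(1,4) p4@ESC -> at (4,3): 0 [-], cum=0
Step 2: p0@(3,2) p1@ESC p2@ESC p3@(2,4) p4@ESC -> at (4,3): 0 [-], cum=0
Step 3: p0@(4,2) p1@ESC p2@ESC p3@(3,4) p4@ESC -> at (4,3): 0 [-], cum=0
Step 4: p0@(4,3) p1@ESC p2@ESC p3@ESC p4@ESC -> at (4,3): 1 [p0], cum=1
Step 5: p0@ESC p1@ESC p2@ESC p3@ESC p4@ESC -> at (4,3): 0 [-], cum=1
Total visits = 1

Answer: 1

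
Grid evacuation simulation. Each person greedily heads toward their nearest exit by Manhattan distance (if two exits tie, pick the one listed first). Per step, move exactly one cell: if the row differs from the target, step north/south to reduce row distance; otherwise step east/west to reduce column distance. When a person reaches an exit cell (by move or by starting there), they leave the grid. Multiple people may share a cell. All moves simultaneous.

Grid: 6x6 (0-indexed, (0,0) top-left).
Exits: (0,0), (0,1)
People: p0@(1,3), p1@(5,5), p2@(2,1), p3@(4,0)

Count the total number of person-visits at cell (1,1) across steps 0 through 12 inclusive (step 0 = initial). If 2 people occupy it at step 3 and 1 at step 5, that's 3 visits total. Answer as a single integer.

Answer: 1

Derivation:
Step 0: p0@(1,3) p1@(5,5) p2@(2,1) p3@(4,0) -> at (1,1): 0 [-], cum=0
Step 1: p0@(0,3) p1@(4,5) p2@(1,1) p3@(3,0) -> at (1,1): 1 [p2], cum=1
Step 2: p0@(0,2) p1@(3,5) p2@ESC p3@(2,0) -> at (1,1): 0 [-], cum=1
Step 3: p0@ESC p1@(2,5) p2@ESC p3@(1,0) -> at (1,1): 0 [-], cum=1
Step 4: p0@ESC p1@(1,5) p2@ESC p3@ESC -> at (1,1): 0 [-], cum=1
Step 5: p0@ESC p1@(0,5) p2@ESC p3@ESC -> at (1,1): 0 [-], cum=1
Step 6: p0@ESC p1@(0,4) p2@ESC p3@ESC -> at (1,1): 0 [-], cum=1
Step 7: p0@ESC p1@(0,3) p2@ESC p3@ESC -> at (1,1): 0 [-], cum=1
Step 8: p0@ESC p1@(0,2) p2@ESC p3@ESC -> at (1,1): 0 [-], cum=1
Step 9: p0@ESC p1@ESC p2@ESC p3@ESC -> at (1,1): 0 [-], cum=1
Total visits = 1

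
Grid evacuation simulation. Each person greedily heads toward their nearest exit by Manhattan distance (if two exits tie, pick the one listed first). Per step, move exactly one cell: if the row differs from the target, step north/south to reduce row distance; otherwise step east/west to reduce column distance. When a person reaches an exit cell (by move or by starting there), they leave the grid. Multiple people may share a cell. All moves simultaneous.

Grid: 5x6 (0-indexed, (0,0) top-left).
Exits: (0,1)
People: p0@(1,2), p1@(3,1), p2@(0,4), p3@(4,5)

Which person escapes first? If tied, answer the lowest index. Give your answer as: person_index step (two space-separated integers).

Step 1: p0:(1,2)->(0,2) | p1:(3,1)->(2,1) | p2:(0,4)->(0,3) | p3:(4,5)->(3,5)
Step 2: p0:(0,2)->(0,1)->EXIT | p1:(2,1)->(1,1) | p2:(0,3)->(0,2) | p3:(3,5)->(2,5)
Step 3: p0:escaped | p1:(1,1)->(0,1)->EXIT | p2:(0,2)->(0,1)->EXIT | p3:(2,5)->(1,5)
Step 4: p0:escaped | p1:escaped | p2:escaped | p3:(1,5)->(0,5)
Step 5: p0:escaped | p1:escaped | p2:escaped | p3:(0,5)->(0,4)
Step 6: p0:escaped | p1:escaped | p2:escaped | p3:(0,4)->(0,3)
Step 7: p0:escaped | p1:escaped | p2:escaped | p3:(0,3)->(0,2)
Step 8: p0:escaped | p1:escaped | p2:escaped | p3:(0,2)->(0,1)->EXIT
Exit steps: [2, 3, 3, 8]
First to escape: p0 at step 2

Answer: 0 2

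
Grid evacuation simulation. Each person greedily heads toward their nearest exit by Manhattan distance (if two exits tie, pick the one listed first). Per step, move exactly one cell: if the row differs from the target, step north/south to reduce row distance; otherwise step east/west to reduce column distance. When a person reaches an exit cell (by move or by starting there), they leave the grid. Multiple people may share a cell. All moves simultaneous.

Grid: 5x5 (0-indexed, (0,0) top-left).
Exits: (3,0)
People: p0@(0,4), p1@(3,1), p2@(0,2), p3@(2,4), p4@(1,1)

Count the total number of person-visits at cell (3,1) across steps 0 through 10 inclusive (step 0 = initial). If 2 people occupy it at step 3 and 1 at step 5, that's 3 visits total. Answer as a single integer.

Step 0: p0@(0,4) p1@(3,1) p2@(0,2) p3@(2,4) p4@(1,1) -> at (3,1): 1 [p1], cum=1
Step 1: p0@(1,4) p1@ESC p2@(1,2) p3@(3,4) p4@(2,1) -> at (3,1): 0 [-], cum=1
Step 2: p0@(2,4) p1@ESC p2@(2,2) p3@(3,3) p4@(3,1) -> at (3,1): 1 [p4], cum=2
Step 3: p0@(3,4) p1@ESC p2@(3,2) p3@(3,2) p4@ESC -> at (3,1): 0 [-], cum=2
Step 4: p0@(3,3) p1@ESC p2@(3,1) p3@(3,1) p4@ESC -> at (3,1): 2 [p2,p3], cum=4
Step 5: p0@(3,2) p1@ESC p2@ESC p3@ESC p4@ESC -> at (3,1): 0 [-], cum=4
Step 6: p0@(3,1) p1@ESC p2@ESC p3@ESC p4@ESC -> at (3,1): 1 [p0], cum=5
Step 7: p0@ESC p1@ESC p2@ESC p3@ESC p4@ESC -> at (3,1): 0 [-], cum=5
Total visits = 5

Answer: 5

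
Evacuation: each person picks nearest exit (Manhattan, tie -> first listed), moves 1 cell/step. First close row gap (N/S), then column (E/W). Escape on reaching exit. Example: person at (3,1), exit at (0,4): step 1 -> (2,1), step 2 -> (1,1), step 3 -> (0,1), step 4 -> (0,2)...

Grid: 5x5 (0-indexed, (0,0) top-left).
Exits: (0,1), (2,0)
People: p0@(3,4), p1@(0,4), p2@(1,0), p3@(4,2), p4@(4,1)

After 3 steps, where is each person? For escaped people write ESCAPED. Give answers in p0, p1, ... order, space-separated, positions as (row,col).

Step 1: p0:(3,4)->(2,4) | p1:(0,4)->(0,3) | p2:(1,0)->(2,0)->EXIT | p3:(4,2)->(3,2) | p4:(4,1)->(3,1)
Step 2: p0:(2,4)->(2,3) | p1:(0,3)->(0,2) | p2:escaped | p3:(3,2)->(2,2) | p4:(3,1)->(2,1)
Step 3: p0:(2,3)->(2,2) | p1:(0,2)->(0,1)->EXIT | p2:escaped | p3:(2,2)->(2,1) | p4:(2,1)->(2,0)->EXIT

(2,2) ESCAPED ESCAPED (2,1) ESCAPED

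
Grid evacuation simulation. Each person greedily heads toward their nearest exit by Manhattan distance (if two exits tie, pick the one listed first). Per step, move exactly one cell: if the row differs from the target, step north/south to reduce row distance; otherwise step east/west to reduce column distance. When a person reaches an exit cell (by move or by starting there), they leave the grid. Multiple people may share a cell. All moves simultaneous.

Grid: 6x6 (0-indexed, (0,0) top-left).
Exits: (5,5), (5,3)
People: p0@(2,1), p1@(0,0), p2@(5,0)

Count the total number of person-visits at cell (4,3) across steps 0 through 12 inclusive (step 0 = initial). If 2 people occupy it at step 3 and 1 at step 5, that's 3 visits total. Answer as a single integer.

Answer: 0

Derivation:
Step 0: p0@(2,1) p1@(0,0) p2@(5,0) -> at (4,3): 0 [-], cum=0
Step 1: p0@(3,1) p1@(1,0) p2@(5,1) -> at (4,3): 0 [-], cum=0
Step 2: p0@(4,1) p1@(2,0) p2@(5,2) -> at (4,3): 0 [-], cum=0
Step 3: p0@(5,1) p1@(3,0) p2@ESC -> at (4,3): 0 [-], cum=0
Step 4: p0@(5,2) p1@(4,0) p2@ESC -> at (4,3): 0 [-], cum=0
Step 5: p0@ESC p1@(5,0) p2@ESC -> at (4,3): 0 [-], cum=0
Step 6: p0@ESC p1@(5,1) p2@ESC -> at (4,3): 0 [-], cum=0
Step 7: p0@ESC p1@(5,2) p2@ESC -> at (4,3): 0 [-], cum=0
Step 8: p0@ESC p1@ESC p2@ESC -> at (4,3): 0 [-], cum=0
Total visits = 0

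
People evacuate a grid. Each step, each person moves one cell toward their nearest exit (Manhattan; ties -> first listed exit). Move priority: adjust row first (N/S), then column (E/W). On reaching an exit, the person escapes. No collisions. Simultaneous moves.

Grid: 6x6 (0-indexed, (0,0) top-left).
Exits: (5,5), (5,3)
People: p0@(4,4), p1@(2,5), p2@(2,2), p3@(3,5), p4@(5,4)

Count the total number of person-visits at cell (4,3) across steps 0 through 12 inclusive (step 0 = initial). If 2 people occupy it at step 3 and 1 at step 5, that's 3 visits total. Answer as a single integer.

Answer: 0

Derivation:
Step 0: p0@(4,4) p1@(2,5) p2@(2,2) p3@(3,5) p4@(5,4) -> at (4,3): 0 [-], cum=0
Step 1: p0@(5,4) p1@(3,5) p2@(3,2) p3@(4,5) p4@ESC -> at (4,3): 0 [-], cum=0
Step 2: p0@ESC p1@(4,5) p2@(4,2) p3@ESC p4@ESC -> at (4,3): 0 [-], cum=0
Step 3: p0@ESC p1@ESC p2@(5,2) p3@ESC p4@ESC -> at (4,3): 0 [-], cum=0
Step 4: p0@ESC p1@ESC p2@ESC p3@ESC p4@ESC -> at (4,3): 0 [-], cum=0
Total visits = 0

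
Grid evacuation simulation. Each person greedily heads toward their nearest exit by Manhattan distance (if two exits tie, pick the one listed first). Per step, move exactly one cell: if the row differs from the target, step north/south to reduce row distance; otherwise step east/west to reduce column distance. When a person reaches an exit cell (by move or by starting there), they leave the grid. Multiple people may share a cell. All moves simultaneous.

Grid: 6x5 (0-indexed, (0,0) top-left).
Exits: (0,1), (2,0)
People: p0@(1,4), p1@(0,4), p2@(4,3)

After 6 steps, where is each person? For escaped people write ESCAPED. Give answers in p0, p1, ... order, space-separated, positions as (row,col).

Step 1: p0:(1,4)->(0,4) | p1:(0,4)->(0,3) | p2:(4,3)->(3,3)
Step 2: p0:(0,4)->(0,3) | p1:(0,3)->(0,2) | p2:(3,3)->(2,3)
Step 3: p0:(0,3)->(0,2) | p1:(0,2)->(0,1)->EXIT | p2:(2,3)->(2,2)
Step 4: p0:(0,2)->(0,1)->EXIT | p1:escaped | p2:(2,2)->(2,1)
Step 5: p0:escaped | p1:escaped | p2:(2,1)->(2,0)->EXIT

ESCAPED ESCAPED ESCAPED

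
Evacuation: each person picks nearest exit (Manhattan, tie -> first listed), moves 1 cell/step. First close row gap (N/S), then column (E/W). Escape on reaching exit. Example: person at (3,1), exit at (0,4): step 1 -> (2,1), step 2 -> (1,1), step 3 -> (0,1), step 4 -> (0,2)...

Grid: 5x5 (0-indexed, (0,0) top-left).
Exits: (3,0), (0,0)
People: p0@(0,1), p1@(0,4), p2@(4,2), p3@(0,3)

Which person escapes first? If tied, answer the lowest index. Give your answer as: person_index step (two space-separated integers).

Answer: 0 1

Derivation:
Step 1: p0:(0,1)->(0,0)->EXIT | p1:(0,4)->(0,3) | p2:(4,2)->(3,2) | p3:(0,3)->(0,2)
Step 2: p0:escaped | p1:(0,3)->(0,2) | p2:(3,2)->(3,1) | p3:(0,2)->(0,1)
Step 3: p0:escaped | p1:(0,2)->(0,1) | p2:(3,1)->(3,0)->EXIT | p3:(0,1)->(0,0)->EXIT
Step 4: p0:escaped | p1:(0,1)->(0,0)->EXIT | p2:escaped | p3:escaped
Exit steps: [1, 4, 3, 3]
First to escape: p0 at step 1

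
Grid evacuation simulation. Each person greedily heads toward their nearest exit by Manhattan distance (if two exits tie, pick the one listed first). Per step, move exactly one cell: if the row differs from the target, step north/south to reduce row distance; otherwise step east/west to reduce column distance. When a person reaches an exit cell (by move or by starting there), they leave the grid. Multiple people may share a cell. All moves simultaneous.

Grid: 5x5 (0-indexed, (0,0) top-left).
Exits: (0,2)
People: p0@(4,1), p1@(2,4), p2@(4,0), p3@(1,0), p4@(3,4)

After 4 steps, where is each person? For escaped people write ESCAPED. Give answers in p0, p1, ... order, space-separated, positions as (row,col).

Step 1: p0:(4,1)->(3,1) | p1:(2,4)->(1,4) | p2:(4,0)->(3,0) | p3:(1,0)->(0,0) | p4:(3,4)->(2,4)
Step 2: p0:(3,1)->(2,1) | p1:(1,4)->(0,4) | p2:(3,0)->(2,0) | p3:(0,0)->(0,1) | p4:(2,4)->(1,4)
Step 3: p0:(2,1)->(1,1) | p1:(0,4)->(0,3) | p2:(2,0)->(1,0) | p3:(0,1)->(0,2)->EXIT | p4:(1,4)->(0,4)
Step 4: p0:(1,1)->(0,1) | p1:(0,3)->(0,2)->EXIT | p2:(1,0)->(0,0) | p3:escaped | p4:(0,4)->(0,3)

(0,1) ESCAPED (0,0) ESCAPED (0,3)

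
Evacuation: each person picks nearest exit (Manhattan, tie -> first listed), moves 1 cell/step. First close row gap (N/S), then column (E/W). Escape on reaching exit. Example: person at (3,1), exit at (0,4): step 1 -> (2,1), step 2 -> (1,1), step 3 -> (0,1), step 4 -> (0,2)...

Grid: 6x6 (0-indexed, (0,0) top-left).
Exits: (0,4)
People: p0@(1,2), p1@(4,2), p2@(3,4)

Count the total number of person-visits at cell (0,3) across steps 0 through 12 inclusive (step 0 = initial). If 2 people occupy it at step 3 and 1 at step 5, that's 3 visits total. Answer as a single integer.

Step 0: p0@(1,2) p1@(4,2) p2@(3,4) -> at (0,3): 0 [-], cum=0
Step 1: p0@(0,2) p1@(3,2) p2@(2,4) -> at (0,3): 0 [-], cum=0
Step 2: p0@(0,3) p1@(2,2) p2@(1,4) -> at (0,3): 1 [p0], cum=1
Step 3: p0@ESC p1@(1,2) p2@ESC -> at (0,3): 0 [-], cum=1
Step 4: p0@ESC p1@(0,2) p2@ESC -> at (0,3): 0 [-], cum=1
Step 5: p0@ESC p1@(0,3) p2@ESC -> at (0,3): 1 [p1], cum=2
Step 6: p0@ESC p1@ESC p2@ESC -> at (0,3): 0 [-], cum=2
Total visits = 2

Answer: 2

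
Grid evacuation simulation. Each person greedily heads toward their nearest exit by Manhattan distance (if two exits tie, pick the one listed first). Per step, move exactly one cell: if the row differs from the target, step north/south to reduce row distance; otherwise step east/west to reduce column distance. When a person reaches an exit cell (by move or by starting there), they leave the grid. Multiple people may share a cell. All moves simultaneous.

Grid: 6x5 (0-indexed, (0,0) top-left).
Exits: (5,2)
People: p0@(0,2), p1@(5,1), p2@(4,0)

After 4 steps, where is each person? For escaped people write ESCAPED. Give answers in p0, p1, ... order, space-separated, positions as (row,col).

Step 1: p0:(0,2)->(1,2) | p1:(5,1)->(5,2)->EXIT | p2:(4,0)->(5,0)
Step 2: p0:(1,2)->(2,2) | p1:escaped | p2:(5,0)->(5,1)
Step 3: p0:(2,2)->(3,2) | p1:escaped | p2:(5,1)->(5,2)->EXIT
Step 4: p0:(3,2)->(4,2) | p1:escaped | p2:escaped

(4,2) ESCAPED ESCAPED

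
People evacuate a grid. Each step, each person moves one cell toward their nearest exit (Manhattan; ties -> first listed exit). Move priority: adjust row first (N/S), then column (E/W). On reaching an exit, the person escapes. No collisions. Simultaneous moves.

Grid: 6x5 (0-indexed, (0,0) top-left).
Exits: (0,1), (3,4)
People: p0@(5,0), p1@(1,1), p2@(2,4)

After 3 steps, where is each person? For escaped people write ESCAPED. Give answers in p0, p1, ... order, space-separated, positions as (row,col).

Step 1: p0:(5,0)->(4,0) | p1:(1,1)->(0,1)->EXIT | p2:(2,4)->(3,4)->EXIT
Step 2: p0:(4,0)->(3,0) | p1:escaped | p2:escaped
Step 3: p0:(3,0)->(2,0) | p1:escaped | p2:escaped

(2,0) ESCAPED ESCAPED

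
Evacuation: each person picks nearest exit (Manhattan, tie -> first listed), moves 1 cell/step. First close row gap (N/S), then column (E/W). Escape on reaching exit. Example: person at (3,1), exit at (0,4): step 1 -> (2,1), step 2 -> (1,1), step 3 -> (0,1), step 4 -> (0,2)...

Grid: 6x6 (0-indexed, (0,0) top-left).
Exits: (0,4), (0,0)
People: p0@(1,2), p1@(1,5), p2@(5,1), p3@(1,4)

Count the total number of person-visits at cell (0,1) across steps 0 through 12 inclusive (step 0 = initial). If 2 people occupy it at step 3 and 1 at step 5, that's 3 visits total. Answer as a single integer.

Step 0: p0@(1,2) p1@(1,5) p2@(5,1) p3@(1,4) -> at (0,1): 0 [-], cum=0
Step 1: p0@(0,2) p1@(0,5) p2@(4,1) p3@ESC -> at (0,1): 0 [-], cum=0
Step 2: p0@(0,3) p1@ESC p2@(3,1) p3@ESC -> at (0,1): 0 [-], cum=0
Step 3: p0@ESC p1@ESC p2@(2,1) p3@ESC -> at (0,1): 0 [-], cum=0
Step 4: p0@ESC p1@ESC p2@(1,1) p3@ESC -> at (0,1): 0 [-], cum=0
Step 5: p0@ESC p1@ESC p2@(0,1) p3@ESC -> at (0,1): 1 [p2], cum=1
Step 6: p0@ESC p1@ESC p2@ESC p3@ESC -> at (0,1): 0 [-], cum=1
Total visits = 1

Answer: 1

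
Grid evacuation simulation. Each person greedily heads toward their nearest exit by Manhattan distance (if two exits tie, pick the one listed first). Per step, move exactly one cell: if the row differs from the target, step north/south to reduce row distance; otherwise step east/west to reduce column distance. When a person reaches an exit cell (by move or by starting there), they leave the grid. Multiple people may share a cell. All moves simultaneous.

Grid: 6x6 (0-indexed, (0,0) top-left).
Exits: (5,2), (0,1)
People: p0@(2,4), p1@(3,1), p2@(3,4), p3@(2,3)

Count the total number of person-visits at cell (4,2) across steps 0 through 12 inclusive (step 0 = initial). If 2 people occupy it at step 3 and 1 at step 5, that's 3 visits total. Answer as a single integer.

Step 0: p0@(2,4) p1@(3,1) p2@(3,4) p3@(2,3) -> at (4,2): 0 [-], cum=0
Step 1: p0@(3,4) p1@(4,1) p2@(4,4) p3@(3,3) -> at (4,2): 0 [-], cum=0
Step 2: p0@(4,4) p1@(5,1) p2@(5,4) p3@(4,3) -> at (4,2): 0 [-], cum=0
Step 3: p0@(5,4) p1@ESC p2@(5,3) p3@(5,3) -> at (4,2): 0 [-], cum=0
Step 4: p0@(5,3) p1@ESC p2@ESC p3@ESC -> at (4,2): 0 [-], cum=0
Step 5: p0@ESC p1@ESC p2@ESC p3@ESC -> at (4,2): 0 [-], cum=0
Total visits = 0

Answer: 0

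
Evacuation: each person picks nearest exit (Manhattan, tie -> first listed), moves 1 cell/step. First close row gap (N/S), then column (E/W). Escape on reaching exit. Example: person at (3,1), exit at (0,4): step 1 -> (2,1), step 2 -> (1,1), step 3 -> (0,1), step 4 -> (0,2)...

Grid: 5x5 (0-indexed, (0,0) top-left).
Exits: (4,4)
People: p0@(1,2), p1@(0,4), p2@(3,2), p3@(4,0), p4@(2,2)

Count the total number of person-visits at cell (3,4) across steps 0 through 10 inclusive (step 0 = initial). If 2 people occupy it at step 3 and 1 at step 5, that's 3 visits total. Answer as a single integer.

Step 0: p0@(1,2) p1@(0,4) p2@(3,2) p3@(4,0) p4@(2,2) -> at (3,4): 0 [-], cum=0
Step 1: p0@(2,2) p1@(1,4) p2@(4,2) p3@(4,1) p4@(3,2) -> at (3,4): 0 [-], cum=0
Step 2: p0@(3,2) p1@(2,4) p2@(4,3) p3@(4,2) p4@(4,2) -> at (3,4): 0 [-], cum=0
Step 3: p0@(4,2) p1@(3,4) p2@ESC p3@(4,3) p4@(4,3) -> at (3,4): 1 [p1], cum=1
Step 4: p0@(4,3) p1@ESC p2@ESC p3@ESC p4@ESC -> at (3,4): 0 [-], cum=1
Step 5: p0@ESC p1@ESC p2@ESC p3@ESC p4@ESC -> at (3,4): 0 [-], cum=1
Total visits = 1

Answer: 1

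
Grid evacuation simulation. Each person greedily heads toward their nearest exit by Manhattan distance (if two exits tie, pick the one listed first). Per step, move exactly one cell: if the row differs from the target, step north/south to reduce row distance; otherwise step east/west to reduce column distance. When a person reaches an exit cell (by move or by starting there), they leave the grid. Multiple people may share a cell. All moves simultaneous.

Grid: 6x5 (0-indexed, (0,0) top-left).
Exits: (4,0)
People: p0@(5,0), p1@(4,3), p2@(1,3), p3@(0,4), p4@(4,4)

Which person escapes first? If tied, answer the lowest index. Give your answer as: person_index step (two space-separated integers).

Answer: 0 1

Derivation:
Step 1: p0:(5,0)->(4,0)->EXIT | p1:(4,3)->(4,2) | p2:(1,3)->(2,3) | p3:(0,4)->(1,4) | p4:(4,4)->(4,3)
Step 2: p0:escaped | p1:(4,2)->(4,1) | p2:(2,3)->(3,3) | p3:(1,4)->(2,4) | p4:(4,3)->(4,2)
Step 3: p0:escaped | p1:(4,1)->(4,0)->EXIT | p2:(3,3)->(4,3) | p3:(2,4)->(3,4) | p4:(4,2)->(4,1)
Step 4: p0:escaped | p1:escaped | p2:(4,3)->(4,2) | p3:(3,4)->(4,4) | p4:(4,1)->(4,0)->EXIT
Step 5: p0:escaped | p1:escaped | p2:(4,2)->(4,1) | p3:(4,4)->(4,3) | p4:escaped
Step 6: p0:escaped | p1:escaped | p2:(4,1)->(4,0)->EXIT | p3:(4,3)->(4,2) | p4:escaped
Step 7: p0:escaped | p1:escaped | p2:escaped | p3:(4,2)->(4,1) | p4:escaped
Step 8: p0:escaped | p1:escaped | p2:escaped | p3:(4,1)->(4,0)->EXIT | p4:escaped
Exit steps: [1, 3, 6, 8, 4]
First to escape: p0 at step 1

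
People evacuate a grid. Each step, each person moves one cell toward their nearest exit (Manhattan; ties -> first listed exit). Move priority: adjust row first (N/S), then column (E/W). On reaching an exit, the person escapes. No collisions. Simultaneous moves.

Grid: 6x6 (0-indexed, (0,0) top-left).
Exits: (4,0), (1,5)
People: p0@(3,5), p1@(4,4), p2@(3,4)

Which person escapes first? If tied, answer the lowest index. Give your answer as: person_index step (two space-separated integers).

Step 1: p0:(3,5)->(2,5) | p1:(4,4)->(4,3) | p2:(3,4)->(2,4)
Step 2: p0:(2,5)->(1,5)->EXIT | p1:(4,3)->(4,2) | p2:(2,4)->(1,4)
Step 3: p0:escaped | p1:(4,2)->(4,1) | p2:(1,4)->(1,5)->EXIT
Step 4: p0:escaped | p1:(4,1)->(4,0)->EXIT | p2:escaped
Exit steps: [2, 4, 3]
First to escape: p0 at step 2

Answer: 0 2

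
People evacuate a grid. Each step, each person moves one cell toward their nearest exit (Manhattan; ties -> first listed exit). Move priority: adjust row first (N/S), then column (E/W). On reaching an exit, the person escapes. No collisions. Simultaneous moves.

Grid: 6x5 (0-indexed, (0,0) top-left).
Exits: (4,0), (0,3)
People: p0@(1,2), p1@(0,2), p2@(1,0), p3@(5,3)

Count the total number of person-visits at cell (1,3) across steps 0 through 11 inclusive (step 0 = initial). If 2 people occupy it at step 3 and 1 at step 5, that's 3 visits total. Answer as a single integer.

Step 0: p0@(1,2) p1@(0,2) p2@(1,0) p3@(5,3) -> at (1,3): 0 [-], cum=0
Step 1: p0@(0,2) p1@ESC p2@(2,0) p3@(4,3) -> at (1,3): 0 [-], cum=0
Step 2: p0@ESC p1@ESC p2@(3,0) p3@(4,2) -> at (1,3): 0 [-], cum=0
Step 3: p0@ESC p1@ESC p2@ESC p3@(4,1) -> at (1,3): 0 [-], cum=0
Step 4: p0@ESC p1@ESC p2@ESC p3@ESC -> at (1,3): 0 [-], cum=0
Total visits = 0

Answer: 0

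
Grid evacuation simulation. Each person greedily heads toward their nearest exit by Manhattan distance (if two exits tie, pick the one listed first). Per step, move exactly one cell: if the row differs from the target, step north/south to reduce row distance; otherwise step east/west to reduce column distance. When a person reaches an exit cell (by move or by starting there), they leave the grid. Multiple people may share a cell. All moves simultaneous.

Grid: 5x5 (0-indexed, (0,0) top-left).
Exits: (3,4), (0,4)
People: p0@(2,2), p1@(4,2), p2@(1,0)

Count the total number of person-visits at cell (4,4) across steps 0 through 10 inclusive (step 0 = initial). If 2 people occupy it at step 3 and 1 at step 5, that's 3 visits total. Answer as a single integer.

Answer: 0

Derivation:
Step 0: p0@(2,2) p1@(4,2) p2@(1,0) -> at (4,4): 0 [-], cum=0
Step 1: p0@(3,2) p1@(3,2) p2@(0,0) -> at (4,4): 0 [-], cum=0
Step 2: p0@(3,3) p1@(3,3) p2@(0,1) -> at (4,4): 0 [-], cum=0
Step 3: p0@ESC p1@ESC p2@(0,2) -> at (4,4): 0 [-], cum=0
Step 4: p0@ESC p1@ESC p2@(0,3) -> at (4,4): 0 [-], cum=0
Step 5: p0@ESC p1@ESC p2@ESC -> at (4,4): 0 [-], cum=0
Total visits = 0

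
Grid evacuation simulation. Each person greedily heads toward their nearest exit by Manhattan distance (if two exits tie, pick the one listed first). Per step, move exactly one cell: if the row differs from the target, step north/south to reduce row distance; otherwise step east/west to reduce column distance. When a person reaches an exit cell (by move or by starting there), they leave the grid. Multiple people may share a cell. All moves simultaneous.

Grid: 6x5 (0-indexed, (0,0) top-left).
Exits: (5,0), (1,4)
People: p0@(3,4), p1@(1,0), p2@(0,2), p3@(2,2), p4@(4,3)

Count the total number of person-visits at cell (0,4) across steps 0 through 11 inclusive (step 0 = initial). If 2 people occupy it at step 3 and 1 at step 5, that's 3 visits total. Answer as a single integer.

Answer: 0

Derivation:
Step 0: p0@(3,4) p1@(1,0) p2@(0,2) p3@(2,2) p4@(4,3) -> at (0,4): 0 [-], cum=0
Step 1: p0@(2,4) p1@(2,0) p2@(1,2) p3@(1,2) p4@(5,3) -> at (0,4): 0 [-], cum=0
Step 2: p0@ESC p1@(3,0) p2@(1,3) p3@(1,3) p4@(5,2) -> at (0,4): 0 [-], cum=0
Step 3: p0@ESC p1@(4,0) p2@ESC p3@ESC p4@(5,1) -> at (0,4): 0 [-], cum=0
Step 4: p0@ESC p1@ESC p2@ESC p3@ESC p4@ESC -> at (0,4): 0 [-], cum=0
Total visits = 0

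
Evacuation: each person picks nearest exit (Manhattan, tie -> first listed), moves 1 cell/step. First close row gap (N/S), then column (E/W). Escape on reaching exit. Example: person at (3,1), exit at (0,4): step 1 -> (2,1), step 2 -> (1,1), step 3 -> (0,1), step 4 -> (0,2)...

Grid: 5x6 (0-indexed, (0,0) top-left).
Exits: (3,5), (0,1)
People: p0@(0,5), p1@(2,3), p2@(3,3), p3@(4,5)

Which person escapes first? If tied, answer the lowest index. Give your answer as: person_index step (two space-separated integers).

Step 1: p0:(0,5)->(1,5) | p1:(2,3)->(3,3) | p2:(3,3)->(3,4) | p3:(4,5)->(3,5)->EXIT
Step 2: p0:(1,5)->(2,5) | p1:(3,3)->(3,4) | p2:(3,4)->(3,5)->EXIT | p3:escaped
Step 3: p0:(2,5)->(3,5)->EXIT | p1:(3,4)->(3,5)->EXIT | p2:escaped | p3:escaped
Exit steps: [3, 3, 2, 1]
First to escape: p3 at step 1

Answer: 3 1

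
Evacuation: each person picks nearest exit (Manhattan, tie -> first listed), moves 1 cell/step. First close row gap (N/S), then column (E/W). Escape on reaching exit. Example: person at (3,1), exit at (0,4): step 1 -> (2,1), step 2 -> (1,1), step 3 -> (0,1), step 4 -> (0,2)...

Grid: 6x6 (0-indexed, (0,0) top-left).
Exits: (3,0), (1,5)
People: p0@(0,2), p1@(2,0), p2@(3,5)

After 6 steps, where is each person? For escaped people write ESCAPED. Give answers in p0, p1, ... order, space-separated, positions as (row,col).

Step 1: p0:(0,2)->(1,2) | p1:(2,0)->(3,0)->EXIT | p2:(3,5)->(2,5)
Step 2: p0:(1,2)->(1,3) | p1:escaped | p2:(2,5)->(1,5)->EXIT
Step 3: p0:(1,3)->(1,4) | p1:escaped | p2:escaped
Step 4: p0:(1,4)->(1,5)->EXIT | p1:escaped | p2:escaped

ESCAPED ESCAPED ESCAPED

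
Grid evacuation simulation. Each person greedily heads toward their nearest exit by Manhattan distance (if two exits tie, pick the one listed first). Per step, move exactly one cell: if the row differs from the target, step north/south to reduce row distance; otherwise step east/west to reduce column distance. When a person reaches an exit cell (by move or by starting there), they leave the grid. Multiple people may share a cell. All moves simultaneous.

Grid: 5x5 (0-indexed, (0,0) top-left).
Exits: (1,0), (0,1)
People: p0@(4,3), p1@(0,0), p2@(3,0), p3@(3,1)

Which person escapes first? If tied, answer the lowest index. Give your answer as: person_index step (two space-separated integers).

Answer: 1 1

Derivation:
Step 1: p0:(4,3)->(3,3) | p1:(0,0)->(1,0)->EXIT | p2:(3,0)->(2,0) | p3:(3,1)->(2,1)
Step 2: p0:(3,3)->(2,3) | p1:escaped | p2:(2,0)->(1,0)->EXIT | p3:(2,1)->(1,1)
Step 3: p0:(2,3)->(1,3) | p1:escaped | p2:escaped | p3:(1,1)->(1,0)->EXIT
Step 4: p0:(1,3)->(1,2) | p1:escaped | p2:escaped | p3:escaped
Step 5: p0:(1,2)->(1,1) | p1:escaped | p2:escaped | p3:escaped
Step 6: p0:(1,1)->(1,0)->EXIT | p1:escaped | p2:escaped | p3:escaped
Exit steps: [6, 1, 2, 3]
First to escape: p1 at step 1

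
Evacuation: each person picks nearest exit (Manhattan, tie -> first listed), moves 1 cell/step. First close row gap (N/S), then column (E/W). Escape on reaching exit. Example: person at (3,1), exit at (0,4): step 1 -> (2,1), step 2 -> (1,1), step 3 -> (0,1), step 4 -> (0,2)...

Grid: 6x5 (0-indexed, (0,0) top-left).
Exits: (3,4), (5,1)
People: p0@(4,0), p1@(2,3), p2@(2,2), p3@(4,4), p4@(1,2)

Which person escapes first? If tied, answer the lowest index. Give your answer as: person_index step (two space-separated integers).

Step 1: p0:(4,0)->(5,0) | p1:(2,3)->(3,3) | p2:(2,2)->(3,2) | p3:(4,4)->(3,4)->EXIT | p4:(1,2)->(2,2)
Step 2: p0:(5,0)->(5,1)->EXIT | p1:(3,3)->(3,4)->EXIT | p2:(3,2)->(3,3) | p3:escaped | p4:(2,2)->(3,2)
Step 3: p0:escaped | p1:escaped | p2:(3,3)->(3,4)->EXIT | p3:escaped | p4:(3,2)->(3,3)
Step 4: p0:escaped | p1:escaped | p2:escaped | p3:escaped | p4:(3,3)->(3,4)->EXIT
Exit steps: [2, 2, 3, 1, 4]
First to escape: p3 at step 1

Answer: 3 1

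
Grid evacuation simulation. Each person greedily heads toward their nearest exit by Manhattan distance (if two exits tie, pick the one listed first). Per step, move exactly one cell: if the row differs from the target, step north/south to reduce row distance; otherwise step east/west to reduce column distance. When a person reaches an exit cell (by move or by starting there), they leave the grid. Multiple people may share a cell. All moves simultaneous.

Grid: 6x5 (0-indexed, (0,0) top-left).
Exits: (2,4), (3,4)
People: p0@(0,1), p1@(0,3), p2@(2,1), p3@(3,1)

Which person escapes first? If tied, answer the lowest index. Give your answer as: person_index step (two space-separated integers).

Answer: 1 3

Derivation:
Step 1: p0:(0,1)->(1,1) | p1:(0,3)->(1,3) | p2:(2,1)->(2,2) | p3:(3,1)->(3,2)
Step 2: p0:(1,1)->(2,1) | p1:(1,3)->(2,3) | p2:(2,2)->(2,3) | p3:(3,2)->(3,3)
Step 3: p0:(2,1)->(2,2) | p1:(2,3)->(2,4)->EXIT | p2:(2,3)->(2,4)->EXIT | p3:(3,3)->(3,4)->EXIT
Step 4: p0:(2,2)->(2,3) | p1:escaped | p2:escaped | p3:escaped
Step 5: p0:(2,3)->(2,4)->EXIT | p1:escaped | p2:escaped | p3:escaped
Exit steps: [5, 3, 3, 3]
First to escape: p1 at step 3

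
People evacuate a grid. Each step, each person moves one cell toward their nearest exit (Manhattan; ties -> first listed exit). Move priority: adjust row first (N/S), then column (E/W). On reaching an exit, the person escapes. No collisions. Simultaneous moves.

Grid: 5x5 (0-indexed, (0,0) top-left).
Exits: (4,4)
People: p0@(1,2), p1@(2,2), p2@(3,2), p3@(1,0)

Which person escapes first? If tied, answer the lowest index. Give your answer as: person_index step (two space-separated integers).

Answer: 2 3

Derivation:
Step 1: p0:(1,2)->(2,2) | p1:(2,2)->(3,2) | p2:(3,2)->(4,2) | p3:(1,0)->(2,0)
Step 2: p0:(2,2)->(3,2) | p1:(3,2)->(4,2) | p2:(4,2)->(4,3) | p3:(2,0)->(3,0)
Step 3: p0:(3,2)->(4,2) | p1:(4,2)->(4,3) | p2:(4,3)->(4,4)->EXIT | p3:(3,0)->(4,0)
Step 4: p0:(4,2)->(4,3) | p1:(4,3)->(4,4)->EXIT | p2:escaped | p3:(4,0)->(4,1)
Step 5: p0:(4,3)->(4,4)->EXIT | p1:escaped | p2:escaped | p3:(4,1)->(4,2)
Step 6: p0:escaped | p1:escaped | p2:escaped | p3:(4,2)->(4,3)
Step 7: p0:escaped | p1:escaped | p2:escaped | p3:(4,3)->(4,4)->EXIT
Exit steps: [5, 4, 3, 7]
First to escape: p2 at step 3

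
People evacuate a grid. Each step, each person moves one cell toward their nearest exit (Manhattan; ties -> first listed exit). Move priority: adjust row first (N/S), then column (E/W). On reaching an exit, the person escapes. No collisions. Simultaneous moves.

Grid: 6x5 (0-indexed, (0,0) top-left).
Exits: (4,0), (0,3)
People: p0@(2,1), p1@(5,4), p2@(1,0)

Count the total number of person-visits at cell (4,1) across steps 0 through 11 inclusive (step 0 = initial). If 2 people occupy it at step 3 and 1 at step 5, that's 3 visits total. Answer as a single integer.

Step 0: p0@(2,1) p1@(5,4) p2@(1,0) -> at (4,1): 0 [-], cum=0
Step 1: p0@(3,1) p1@(4,4) p2@(2,0) -> at (4,1): 0 [-], cum=0
Step 2: p0@(4,1) p1@(4,3) p2@(3,0) -> at (4,1): 1 [p0], cum=1
Step 3: p0@ESC p1@(4,2) p2@ESC -> at (4,1): 0 [-], cum=1
Step 4: p0@ESC p1@(4,1) p2@ESC -> at (4,1): 1 [p1], cum=2
Step 5: p0@ESC p1@ESC p2@ESC -> at (4,1): 0 [-], cum=2
Total visits = 2

Answer: 2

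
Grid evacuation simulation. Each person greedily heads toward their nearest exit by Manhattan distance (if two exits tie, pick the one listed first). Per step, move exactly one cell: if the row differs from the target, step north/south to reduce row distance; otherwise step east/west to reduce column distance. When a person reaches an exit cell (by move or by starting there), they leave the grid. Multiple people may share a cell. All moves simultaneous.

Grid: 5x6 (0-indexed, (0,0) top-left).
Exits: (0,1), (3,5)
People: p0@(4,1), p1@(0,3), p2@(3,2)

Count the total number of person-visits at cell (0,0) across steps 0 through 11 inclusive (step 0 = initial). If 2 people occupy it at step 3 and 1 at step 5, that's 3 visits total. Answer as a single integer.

Step 0: p0@(4,1) p1@(0,3) p2@(3,2) -> at (0,0): 0 [-], cum=0
Step 1: p0@(3,1) p1@(0,2) p2@(3,3) -> at (0,0): 0 [-], cum=0
Step 2: p0@(2,1) p1@ESC p2@(3,4) -> at (0,0): 0 [-], cum=0
Step 3: p0@(1,1) p1@ESC p2@ESC -> at (0,0): 0 [-], cum=0
Step 4: p0@ESC p1@ESC p2@ESC -> at (0,0): 0 [-], cum=0
Total visits = 0

Answer: 0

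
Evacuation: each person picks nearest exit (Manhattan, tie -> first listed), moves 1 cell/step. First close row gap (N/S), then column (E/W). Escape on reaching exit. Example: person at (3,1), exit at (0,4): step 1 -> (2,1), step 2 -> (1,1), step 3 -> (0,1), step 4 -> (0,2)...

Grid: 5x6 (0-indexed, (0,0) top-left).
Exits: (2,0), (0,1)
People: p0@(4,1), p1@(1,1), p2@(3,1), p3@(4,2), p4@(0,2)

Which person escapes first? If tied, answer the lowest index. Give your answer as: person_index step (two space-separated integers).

Step 1: p0:(4,1)->(3,1) | p1:(1,1)->(0,1)->EXIT | p2:(3,1)->(2,1) | p3:(4,2)->(3,2) | p4:(0,2)->(0,1)->EXIT
Step 2: p0:(3,1)->(2,1) | p1:escaped | p2:(2,1)->(2,0)->EXIT | p3:(3,2)->(2,2) | p4:escaped
Step 3: p0:(2,1)->(2,0)->EXIT | p1:escaped | p2:escaped | p3:(2,2)->(2,1) | p4:escaped
Step 4: p0:escaped | p1:escaped | p2:escaped | p3:(2,1)->(2,0)->EXIT | p4:escaped
Exit steps: [3, 1, 2, 4, 1]
First to escape: p1 at step 1

Answer: 1 1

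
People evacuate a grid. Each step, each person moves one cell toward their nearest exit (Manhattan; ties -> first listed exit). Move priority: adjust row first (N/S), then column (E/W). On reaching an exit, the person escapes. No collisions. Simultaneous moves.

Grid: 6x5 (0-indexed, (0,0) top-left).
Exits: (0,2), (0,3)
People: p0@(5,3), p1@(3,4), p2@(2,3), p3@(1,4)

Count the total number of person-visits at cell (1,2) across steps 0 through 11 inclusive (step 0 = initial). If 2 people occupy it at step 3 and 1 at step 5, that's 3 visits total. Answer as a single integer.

Step 0: p0@(5,3) p1@(3,4) p2@(2,3) p3@(1,4) -> at (1,2): 0 [-], cum=0
Step 1: p0@(4,3) p1@(2,4) p2@(1,3) p3@(0,4) -> at (1,2): 0 [-], cum=0
Step 2: p0@(3,3) p1@(1,4) p2@ESC p3@ESC -> at (1,2): 0 [-], cum=0
Step 3: p0@(2,3) p1@(0,4) p2@ESC p3@ESC -> at (1,2): 0 [-], cum=0
Step 4: p0@(1,3) p1@ESC p2@ESC p3@ESC -> at (1,2): 0 [-], cum=0
Step 5: p0@ESC p1@ESC p2@ESC p3@ESC -> at (1,2): 0 [-], cum=0
Total visits = 0

Answer: 0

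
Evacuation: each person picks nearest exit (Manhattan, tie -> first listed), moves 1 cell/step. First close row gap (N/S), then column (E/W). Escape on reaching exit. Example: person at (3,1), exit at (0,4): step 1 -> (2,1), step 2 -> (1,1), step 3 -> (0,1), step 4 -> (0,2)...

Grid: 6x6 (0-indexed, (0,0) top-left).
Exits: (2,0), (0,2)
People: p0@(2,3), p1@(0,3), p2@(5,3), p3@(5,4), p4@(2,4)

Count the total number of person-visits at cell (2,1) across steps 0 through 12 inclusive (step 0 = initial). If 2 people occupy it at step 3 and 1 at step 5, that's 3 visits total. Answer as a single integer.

Answer: 4

Derivation:
Step 0: p0@(2,3) p1@(0,3) p2@(5,3) p3@(5,4) p4@(2,4) -> at (2,1): 0 [-], cum=0
Step 1: p0@(2,2) p1@ESC p2@(4,3) p3@(4,4) p4@(2,3) -> at (2,1): 0 [-], cum=0
Step 2: p0@(2,1) p1@ESC p2@(3,3) p3@(3,4) p4@(2,2) -> at (2,1): 1 [p0], cum=1
Step 3: p0@ESC p1@ESC p2@(2,3) p3@(2,4) p4@(2,1) -> at (2,1): 1 [p4], cum=2
Step 4: p0@ESC p1@ESC p2@(2,2) p3@(2,3) p4@ESC -> at (2,1): 0 [-], cum=2
Step 5: p0@ESC p1@ESC p2@(2,1) p3@(2,2) p4@ESC -> at (2,1): 1 [p2], cum=3
Step 6: p0@ESC p1@ESC p2@ESC p3@(2,1) p4@ESC -> at (2,1): 1 [p3], cum=4
Step 7: p0@ESC p1@ESC p2@ESC p3@ESC p4@ESC -> at (2,1): 0 [-], cum=4
Total visits = 4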